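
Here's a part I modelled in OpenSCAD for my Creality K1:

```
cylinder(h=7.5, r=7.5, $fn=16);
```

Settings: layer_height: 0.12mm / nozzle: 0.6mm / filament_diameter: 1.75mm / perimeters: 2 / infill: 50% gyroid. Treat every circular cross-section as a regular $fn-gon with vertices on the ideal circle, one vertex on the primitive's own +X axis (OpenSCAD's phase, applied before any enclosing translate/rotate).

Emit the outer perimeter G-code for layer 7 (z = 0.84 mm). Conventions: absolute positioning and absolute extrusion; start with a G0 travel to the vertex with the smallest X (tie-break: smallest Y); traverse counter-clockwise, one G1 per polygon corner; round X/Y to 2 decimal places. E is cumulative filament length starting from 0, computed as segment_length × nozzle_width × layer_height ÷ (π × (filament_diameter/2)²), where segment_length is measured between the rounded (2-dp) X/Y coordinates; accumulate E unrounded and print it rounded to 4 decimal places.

G0 X-7.50 Y0.00 Z0.84
G1 X-6.93 Y-2.87 E0.0876
G1 X-5.30 Y-5.30 E0.1752
G1 X-2.87 Y-6.93 E0.2628
G1 X0.00 Y-7.50 E0.3504
G1 X2.87 Y-6.93 E0.4379
G1 X5.30 Y-5.30 E0.5255
G1 X6.93 Y-2.87 E0.6131
G1 X7.50 Y0.00 E0.7007
G1 X6.93 Y2.87 E0.7883
G1 X5.30 Y5.30 E0.8759
G1 X2.87 Y6.93 E0.9635
G1 X0.00 Y7.50 E1.0511
G1 X-2.87 Y6.93 E1.1387
G1 X-5.30 Y5.30 E1.2262
G1 X-6.93 Y2.87 E1.3138
G1 X-7.50 Y0.00 E1.4014

At z = 0.84 mm: the r=7.5 cylinder gives a regular 16-gon of circumradius 7.5 (constant along its height). The outline is a single polygon with 16 vertices. Extrusion per mm of travel: 0.6 × 0.12 / (π × 0.875²) = 0.029934. Accumulating E over each segment gives final E = 1.4014.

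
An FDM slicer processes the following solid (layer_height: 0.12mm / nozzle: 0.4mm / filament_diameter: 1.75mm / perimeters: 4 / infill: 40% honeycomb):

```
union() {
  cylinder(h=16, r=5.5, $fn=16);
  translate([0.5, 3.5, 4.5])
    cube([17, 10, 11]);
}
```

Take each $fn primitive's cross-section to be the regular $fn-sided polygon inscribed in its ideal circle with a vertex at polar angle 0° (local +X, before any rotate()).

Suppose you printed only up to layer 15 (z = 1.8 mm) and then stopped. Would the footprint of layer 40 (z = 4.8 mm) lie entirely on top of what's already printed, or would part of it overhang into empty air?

part overhangs

Compare the two slices. At z = 1.8: the r=5.5 cylinder gives a regular 16-gon of circumradius 5.5 (constant along its height) (area = (16/2)·5.500²·sin(360°/16) = 92.61 mm²); the cube at (0.5, 3.5) is absent (z outside [4.5, 15.5]); Taking the union: only the r=5.5 cylinder is present, so the union is just that shape — area = 92.61 mm². At z = 4.8: the r=5.5 cylinder gives a regular 16-gon of circumradius 5.5 (constant along its height) (area = (16/2)·5.500²·sin(360°/16) = 92.61 mm²); the cube at (0.5, 3.5) is present — its section is the full 17×10 rectangle (area 170.00 mm²); Taking the union: the regions partially overlap — summed areas 262.61 mm² minus the doubly-counted overlap 4.60 mm² gives 258.01 mm² — area = 258.01 mm². Checking containment: at z = 4.8 the cross-section extends beyond the z = 1.8 cross-section by about 165.40 mm².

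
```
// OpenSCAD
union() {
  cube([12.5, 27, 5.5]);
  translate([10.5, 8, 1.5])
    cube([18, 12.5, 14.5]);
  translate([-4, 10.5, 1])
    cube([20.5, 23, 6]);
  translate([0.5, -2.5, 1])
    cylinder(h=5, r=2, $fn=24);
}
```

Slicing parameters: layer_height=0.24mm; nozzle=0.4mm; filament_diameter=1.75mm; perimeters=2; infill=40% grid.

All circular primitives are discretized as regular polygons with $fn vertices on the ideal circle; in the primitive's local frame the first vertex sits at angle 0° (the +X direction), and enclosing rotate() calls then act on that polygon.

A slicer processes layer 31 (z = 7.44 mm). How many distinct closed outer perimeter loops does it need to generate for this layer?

1

At z = 7.44 mm: the cube does not reach this height (z outside [0, 5.5]); the cube at (10.5, 8) (footprint 18×12.5) is included at this height; the cube at (-4, 10.5) is absent (z outside [1, 7]); the cylinder at (0.5, -2.5) is absent (z outside [1, 6]); Combining (union): only the 18×12.5 cube at (10.5, 8) is present, so the union is just that shape — 1 connected region. The result has 1 disconnected region.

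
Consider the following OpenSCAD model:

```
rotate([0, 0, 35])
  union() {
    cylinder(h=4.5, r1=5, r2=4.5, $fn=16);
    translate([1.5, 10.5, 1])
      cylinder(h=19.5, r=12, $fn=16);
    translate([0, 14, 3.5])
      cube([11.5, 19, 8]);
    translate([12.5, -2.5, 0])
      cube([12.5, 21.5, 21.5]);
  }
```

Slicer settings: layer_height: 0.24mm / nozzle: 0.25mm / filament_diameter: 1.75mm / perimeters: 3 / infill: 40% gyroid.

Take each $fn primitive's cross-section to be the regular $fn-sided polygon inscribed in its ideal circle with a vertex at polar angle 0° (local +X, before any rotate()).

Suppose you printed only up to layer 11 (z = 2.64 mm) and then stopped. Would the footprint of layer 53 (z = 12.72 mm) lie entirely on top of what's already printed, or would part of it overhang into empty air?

Compare the two slices. At z = 2.64: the cone (r1=5→r2=4.5) has section circumradius 4.707 here — a regular 16-gon (area = (16/2)·4.707²·sin(360°/16) = 67.82 mm²); the cylinder at (1.5, 10.5): section is a regular 16-gon, circumradius r=12 (area = (16/2)·12.000²·sin(360°/16) = 440.85 mm²); the cube at (0, 14) does not reach this height (z outside [3.5, 11.5]); the cube at (12.5, -2.5) is present — its section is the full 12.5×21.5 rectangle (area 268.75 mm²); Merging all regions: the regions partially overlap — summed areas 777.42 mm² minus the doubly-counted overlap 47.51 mm² gives 729.91 mm² — area = 729.91 mm²; (rotated 35° about Z; rotation is an isometry so areas/perimeters/island counts are preserved). At z = 12.72: the cone does not reach this height (z outside [0, 4.5]); the r=12 cylinder at (1.5, 10.5) contributes a regular 16-gon of circumradius 12 (area = (16/2)·12.000²·sin(360°/16) = 440.85 mm²); the cube at (0, 14) does not reach this height (z outside [3.5, 11.5]); the cube at (12.5, -2.5) is present — its section is the full 12.5×21.5 rectangle (area 268.75 mm²); Merging all regions: the regions partially overlap — summed areas 709.60 mm² minus the doubly-counted overlap 5.00 mm² gives 704.60 mm² — area = 704.60 mm²; (rotated 35° about Z; rotation is an isometry so areas/perimeters/island counts are preserved). Checking containment: the cross-section at z = 12.72 is a subset of the cross-section at z = 2.64.

entirely on top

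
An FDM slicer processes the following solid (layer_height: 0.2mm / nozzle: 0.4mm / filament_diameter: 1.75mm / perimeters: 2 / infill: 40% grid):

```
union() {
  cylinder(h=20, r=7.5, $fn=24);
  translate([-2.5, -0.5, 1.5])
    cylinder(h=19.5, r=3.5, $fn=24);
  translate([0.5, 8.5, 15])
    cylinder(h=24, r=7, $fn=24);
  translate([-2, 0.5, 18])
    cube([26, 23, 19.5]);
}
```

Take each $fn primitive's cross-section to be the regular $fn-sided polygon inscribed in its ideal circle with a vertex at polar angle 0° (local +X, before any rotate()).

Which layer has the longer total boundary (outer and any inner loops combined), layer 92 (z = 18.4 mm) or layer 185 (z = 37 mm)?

Layer 92 (z = 18.4): the cylinder: section is a regular 24-gon, circumradius r=7.5 (perimeter = 2·24·7.500·sin(180°/24) = 46.99 mm); the r=3.5 cylinder at (-2.5, -0.5) contributes a regular 24-gon of circumradius 3.5 (perimeter = 2·24·3.500·sin(180°/24) = 21.93 mm); the cylinder at (0.5, 8.5): section is a regular 24-gon, circumradius r=7 (perimeter = 2·24·7.000·sin(180°/24) = 43.86 mm); the 26×23 cube at (-2, 0.5) contributes its full rectangle (perimeter 98.00 mm); Taking the union: the regions partially overlap (shared area 213.03 mm²), so the edge portions inside another operand are dropped and the merged outline is re-measured after clipping — boundary = 115.63 mm. So its perimeter = 115.63 mm. Layer 185 (z = 37): the cylinder does not reach this height (z outside [0, 20]); the cylinder at (-2.5, -0.5) does not reach this height (z outside [1.5, 21]); the r=7 cylinder at (0.5, 8.5) contributes a regular 24-gon of circumradius 7 (perimeter = 2·24·7.000·sin(180°/24) = 43.86 mm); the cube at (-2, 0.5) (footprint 26×23) is included at this height (perimeter 98.00 mm); Taking the union: the regions partially overlap (shared area 110.14 mm²), so the edge portions inside another operand are dropped and the merged outline is re-measured after clipping — boundary = 101.83 mm. So its perimeter = 101.83 mm. Layer 92 is larger (115.63 vs 101.83 mm).

layer 92 (z = 18.4 mm)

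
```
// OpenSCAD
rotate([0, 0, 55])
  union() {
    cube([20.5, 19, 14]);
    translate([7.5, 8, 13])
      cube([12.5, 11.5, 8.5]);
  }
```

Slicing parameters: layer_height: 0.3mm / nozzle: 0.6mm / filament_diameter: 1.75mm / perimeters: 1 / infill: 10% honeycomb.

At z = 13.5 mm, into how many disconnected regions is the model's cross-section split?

1

At z = 13.5 mm: the cube (footprint 20.5×19) is included at this height; the cube at (7.5, 8) (footprint 12.5×11.5) is included at this height; Merging all regions: the regions partially overlap (shared area 137.50 mm²), so overlapping operands fuse into one piece — 1 connected region; (whole slice rotated 55° about Z — lengths, areas and connectivity unchanged). The result has 1 disconnected region.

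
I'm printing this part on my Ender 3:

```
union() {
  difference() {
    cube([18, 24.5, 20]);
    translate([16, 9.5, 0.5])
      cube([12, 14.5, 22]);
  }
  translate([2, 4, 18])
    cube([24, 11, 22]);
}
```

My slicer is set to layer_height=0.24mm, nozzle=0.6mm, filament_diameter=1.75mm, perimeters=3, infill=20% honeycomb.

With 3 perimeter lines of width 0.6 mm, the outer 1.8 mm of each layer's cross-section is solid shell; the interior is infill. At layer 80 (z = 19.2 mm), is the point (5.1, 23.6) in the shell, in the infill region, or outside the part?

At z = 19.2 mm: the cube is present — its section is the full 18×24.5 rectangle; the cube at (16, 9.5) is present — its section is the full 12×14.5 rectangle; Subtracting the remaining from the first: starting from the 18×24.5 cube, the 12×14.5 cube at (16, 9.5) partially overlaps it — only the 29.00 mm² overlap (of its 174.00 mm²) is removed, clipping the outline — 1 connected region; the 24×11 cube at (2, 4) contributes its full rectangle; Taking the union: the regions partially overlap (shared area 165.00 mm²), so overlapping operands fuse into one piece — 1 connected region. Overall, the cross-section is a single solid region. The nearest boundary edge runs (0.00, 24.50)→(18.00, 24.50); distance from the point to it = 0.90 mm. The point is inside the cross-section, 0.90 mm from the nearest boundary — within the 1.8 mm shell band (3 × 0.6).

shell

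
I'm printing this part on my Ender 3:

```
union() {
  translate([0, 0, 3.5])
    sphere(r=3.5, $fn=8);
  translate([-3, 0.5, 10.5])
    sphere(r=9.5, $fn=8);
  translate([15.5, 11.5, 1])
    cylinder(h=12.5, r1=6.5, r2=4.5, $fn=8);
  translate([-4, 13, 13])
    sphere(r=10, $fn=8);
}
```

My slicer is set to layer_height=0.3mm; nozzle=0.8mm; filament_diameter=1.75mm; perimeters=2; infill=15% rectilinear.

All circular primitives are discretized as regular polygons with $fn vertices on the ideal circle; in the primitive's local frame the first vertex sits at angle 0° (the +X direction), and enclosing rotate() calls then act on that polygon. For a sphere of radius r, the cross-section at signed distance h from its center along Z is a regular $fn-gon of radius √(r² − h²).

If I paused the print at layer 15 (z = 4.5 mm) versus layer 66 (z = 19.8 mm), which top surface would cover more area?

layer 15 (z = 4.5 mm)

Layer 15 (z = 4.5): the r=3.5 sphere contributes a regular 8-gon of circumradius √(3.5²−1²) = 3.354 (area = (8/2)·3.354²·sin(360°/8) = 31.82 mm²); the r=9.5 sphere at (-3, 0.5) slices to a regular 8-gon of circumradius 7.365 (√(r²−h²) with h=6 from center) (area = (8/2)·7.365²·sin(360°/8) = 153.44 mm²); the cone at (15.5, 11.5) contributes a regular 8-gon of circumradius 5.940 (interpolated between r1=6.5 and r2=4.5 at t=0.280) (area = (8/2)·5.940²·sin(360°/8) = 99.80 mm²); the r=10 sphere at (-4, 13) contributes a regular 8-gon of circumradius √(10²−8.5²) = 5.268 (area = (8/2)·5.268²·sin(360°/8) = 78.49 mm²); Merging all regions: the regions partially overlap — summed areas 363.55 mm² minus the doubly-counted overlap 31.82 mm² gives 331.73 mm² — area = 331.73 mm². So its area = 331.73 mm². Layer 66 (z = 19.8): the sphere is absent (|z−center|=16.300 > r=3.5); the r=9.5 sphere at (-3, 0.5) contributes a regular 8-gon of circumradius √(9.5²−9.3²) = 1.939 (area = (8/2)·1.939²·sin(360°/8) = 10.63 mm²); the cone at (15.5, 11.5) is absent (z outside [1, 13.5]); the sphere at (-4, 13): section is a regular 8-gon, circumradius = √(r²−h²) = √(10²−6.8²) = 7.332 (area = (8/2)·7.332²·sin(360°/8) = 152.06 mm²); Merging all regions: the 2 present regions are separate (no shared area or edge), so areas and boundary lengths simply add and each stays a separate island — area = 162.69 mm². So its area = 162.69 mm². Layer 15 is larger (331.73 vs 162.69 mm²).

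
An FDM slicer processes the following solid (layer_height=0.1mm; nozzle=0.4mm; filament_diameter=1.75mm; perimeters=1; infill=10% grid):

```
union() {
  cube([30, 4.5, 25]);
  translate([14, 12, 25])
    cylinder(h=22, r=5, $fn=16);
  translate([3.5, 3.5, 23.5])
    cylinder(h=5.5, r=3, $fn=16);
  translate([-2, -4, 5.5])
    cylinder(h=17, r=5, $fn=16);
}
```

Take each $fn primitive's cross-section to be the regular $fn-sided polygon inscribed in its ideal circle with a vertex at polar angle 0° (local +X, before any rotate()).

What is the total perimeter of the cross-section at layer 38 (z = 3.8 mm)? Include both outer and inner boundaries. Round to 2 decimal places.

69.00 mm

At z = 3.8 mm: the cube (footprint 30×4.5) is included at this height (perimeter 69.00 mm); the cylinder at (14, 12) is absent (z outside [25, 47]); the cylinder at (3.5, 3.5) does not reach this height (z outside [23.5, 29]); the cylinder at (-2, -4) is absent (z outside [5.5, 22.5]); Combining (union): only the 30×4.5 cube is present, so the union is just that shape — boundary = 69.00 mm. Overall, the cross-section is a single solid region. Total boundary length (outer) = 69.00 mm.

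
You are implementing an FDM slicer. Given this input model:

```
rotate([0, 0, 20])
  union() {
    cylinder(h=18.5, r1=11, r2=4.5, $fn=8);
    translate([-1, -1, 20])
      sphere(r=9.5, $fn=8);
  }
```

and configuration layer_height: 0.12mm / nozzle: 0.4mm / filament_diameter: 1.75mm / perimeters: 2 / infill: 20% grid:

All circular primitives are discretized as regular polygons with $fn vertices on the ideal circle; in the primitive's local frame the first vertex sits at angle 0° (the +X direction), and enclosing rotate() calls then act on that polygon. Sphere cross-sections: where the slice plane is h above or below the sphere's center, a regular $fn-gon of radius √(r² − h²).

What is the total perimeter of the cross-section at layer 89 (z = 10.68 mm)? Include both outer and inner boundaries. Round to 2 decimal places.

44.38 mm

At z = 10.68 mm: the cone (r1=11→r2=4.5) has section circumradius 7.248 here — a regular 8-gon (perimeter = 2·8·7.248·sin(180°/8) = 44.38 mm); the sphere at (-1, -1): section is a regular 8-gon, circumradius = √(r²−h²) = √(9.5²−9.32²) = 1.841 (perimeter = 2·8·1.841·sin(180°/8) = 11.27 mm); Taking the union: the r=9.5 sphere at (-1, -1) lies entirely inside the cone, so the union is just the cone — boundary = 44.38 mm; (rotated 20° about Z; rotation is an isometry so areas/perimeters/island counts are preserved). Overall, the cross-section is a single solid region. Total boundary length (outer) = 44.38 mm.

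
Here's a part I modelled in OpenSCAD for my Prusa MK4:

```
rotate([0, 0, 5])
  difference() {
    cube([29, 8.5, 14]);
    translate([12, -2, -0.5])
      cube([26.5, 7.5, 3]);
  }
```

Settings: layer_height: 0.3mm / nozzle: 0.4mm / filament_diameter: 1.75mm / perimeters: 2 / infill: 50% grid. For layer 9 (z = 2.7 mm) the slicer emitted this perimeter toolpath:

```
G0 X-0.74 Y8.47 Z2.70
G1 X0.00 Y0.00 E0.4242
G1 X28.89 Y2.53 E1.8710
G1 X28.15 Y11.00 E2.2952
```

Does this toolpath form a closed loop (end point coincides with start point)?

Start point (G0): (-0.74, 8.47). End point (last G1): the path does not return to the start — open.

no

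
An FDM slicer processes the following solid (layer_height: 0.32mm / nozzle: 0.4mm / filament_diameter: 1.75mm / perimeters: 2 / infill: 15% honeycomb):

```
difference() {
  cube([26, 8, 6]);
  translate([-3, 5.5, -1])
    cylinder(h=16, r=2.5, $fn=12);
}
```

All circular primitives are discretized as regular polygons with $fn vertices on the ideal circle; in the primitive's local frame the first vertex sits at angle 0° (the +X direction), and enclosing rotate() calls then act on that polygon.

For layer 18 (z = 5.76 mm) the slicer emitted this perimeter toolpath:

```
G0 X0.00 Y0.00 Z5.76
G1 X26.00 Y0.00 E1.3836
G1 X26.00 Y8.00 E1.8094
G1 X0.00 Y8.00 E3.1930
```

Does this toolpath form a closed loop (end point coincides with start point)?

Start point (G0): (0.00, 0.00). End point (last G1): the path does not return to the start — open.

no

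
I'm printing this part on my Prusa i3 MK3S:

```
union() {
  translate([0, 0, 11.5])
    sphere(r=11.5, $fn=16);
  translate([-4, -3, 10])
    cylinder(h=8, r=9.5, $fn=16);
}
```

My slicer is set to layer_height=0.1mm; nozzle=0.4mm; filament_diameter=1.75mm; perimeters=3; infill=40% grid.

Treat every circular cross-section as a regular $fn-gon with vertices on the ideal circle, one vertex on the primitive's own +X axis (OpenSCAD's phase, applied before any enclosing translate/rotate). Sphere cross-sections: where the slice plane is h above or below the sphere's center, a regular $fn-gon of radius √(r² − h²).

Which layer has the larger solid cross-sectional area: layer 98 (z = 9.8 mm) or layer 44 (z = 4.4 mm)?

layer 98 (z = 9.8 mm)

Layer 98 (z = 9.8): the sphere: section is a regular 16-gon, circumradius = √(r²−h²) = √(11.5²−1.7²) = 11.374 (area = (16/2)·11.374²·sin(360°/16) = 396.03 mm²); the cylinder at (-4, -3) does not reach this height (z outside [10, 18]); Taking the union: only the r=11.5 sphere is present, so the union is just that shape — area = 396.03 mm². So its area = 396.03 mm². Layer 44 (z = 4.4): the sphere: section is a regular 16-gon, circumradius = √(r²−h²) = √(11.5²−7.1²) = 9.047 (area = (16/2)·9.047²·sin(360°/16) = 250.55 mm²); the cylinder at (-4, -3) does not reach this height (z outside [10, 18]); Merging all regions: only the r=11.5 sphere is present, so the union is just that shape — area = 250.55 mm². So its area = 250.55 mm². Layer 98 is larger (396.03 vs 250.55 mm²).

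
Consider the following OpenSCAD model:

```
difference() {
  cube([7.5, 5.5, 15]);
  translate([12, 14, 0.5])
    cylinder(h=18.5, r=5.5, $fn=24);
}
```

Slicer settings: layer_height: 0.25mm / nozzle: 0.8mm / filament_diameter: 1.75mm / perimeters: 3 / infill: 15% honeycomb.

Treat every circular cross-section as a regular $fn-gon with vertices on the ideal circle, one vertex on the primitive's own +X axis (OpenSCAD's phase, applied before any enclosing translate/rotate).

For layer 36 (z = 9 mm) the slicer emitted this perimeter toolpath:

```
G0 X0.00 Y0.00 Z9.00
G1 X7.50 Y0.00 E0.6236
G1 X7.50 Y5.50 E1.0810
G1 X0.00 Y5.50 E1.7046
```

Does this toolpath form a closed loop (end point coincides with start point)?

Start point (G0): (0.00, 0.00). End point (last G1): the path does not return to the start — open.

no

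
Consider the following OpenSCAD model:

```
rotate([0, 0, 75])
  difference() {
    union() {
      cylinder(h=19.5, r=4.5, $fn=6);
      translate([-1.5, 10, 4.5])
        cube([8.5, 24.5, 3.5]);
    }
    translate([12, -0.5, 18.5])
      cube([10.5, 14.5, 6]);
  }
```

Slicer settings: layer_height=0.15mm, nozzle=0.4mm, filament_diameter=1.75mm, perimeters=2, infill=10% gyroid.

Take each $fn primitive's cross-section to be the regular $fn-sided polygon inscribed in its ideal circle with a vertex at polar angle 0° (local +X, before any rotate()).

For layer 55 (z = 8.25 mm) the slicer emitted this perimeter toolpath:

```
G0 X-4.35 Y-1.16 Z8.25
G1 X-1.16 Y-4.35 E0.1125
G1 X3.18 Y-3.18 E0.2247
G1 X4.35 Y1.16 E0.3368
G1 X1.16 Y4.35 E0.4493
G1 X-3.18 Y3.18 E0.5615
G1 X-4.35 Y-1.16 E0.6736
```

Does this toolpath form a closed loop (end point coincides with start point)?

yes

Start point (G0): (-4.35, -1.16). End point (last G1): the path returns to the start — closed.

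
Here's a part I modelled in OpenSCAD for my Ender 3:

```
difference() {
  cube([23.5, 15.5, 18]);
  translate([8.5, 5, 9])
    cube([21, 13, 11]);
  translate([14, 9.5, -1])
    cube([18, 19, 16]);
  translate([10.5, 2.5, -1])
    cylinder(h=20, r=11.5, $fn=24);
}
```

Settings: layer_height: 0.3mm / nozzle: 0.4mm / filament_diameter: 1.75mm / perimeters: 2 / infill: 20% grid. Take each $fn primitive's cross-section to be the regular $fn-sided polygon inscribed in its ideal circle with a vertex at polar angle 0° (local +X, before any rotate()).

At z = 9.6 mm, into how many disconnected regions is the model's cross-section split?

2

At z = 9.6 mm: the cube (footprint 23.5×15.5) is included at this height; the 21×13 cube at (8.5, 5) contributes its full rectangle; the cube at (14, 9.5) (footprint 18×19) is included at this height; the cylinder at (10.5, 2.5): section is a regular 24-gon, circumradius r=11.5; Taking the first minus the rest: starting from the 23.5×15.5 cube, the 21×13 cube at (8.5, 5) partially overlaps it — only the 157.50 mm² overlap (of its 273.00 mm²) is removed, clipping the outline; the 18×19 cube at (14, 9.5) misses the remaining region (no effect); the r=11.5 cylinder at (10.5, 2.5) partially overlaps it — only the 165.04 mm² overlap (of its 410.75 mm²) is removed, clipping the outline — 2 connected regions. The result has 2 disconnected regions.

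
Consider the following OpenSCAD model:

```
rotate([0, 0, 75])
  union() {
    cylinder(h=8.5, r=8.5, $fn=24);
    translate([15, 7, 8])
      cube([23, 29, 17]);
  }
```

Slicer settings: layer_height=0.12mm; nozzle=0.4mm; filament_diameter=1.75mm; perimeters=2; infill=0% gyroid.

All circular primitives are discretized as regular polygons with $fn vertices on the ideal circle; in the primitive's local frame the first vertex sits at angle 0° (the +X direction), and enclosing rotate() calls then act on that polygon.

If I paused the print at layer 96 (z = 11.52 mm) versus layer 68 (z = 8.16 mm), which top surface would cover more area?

layer 68 (z = 8.16 mm)

Layer 96 (z = 11.52): the cylinder does not reach this height (z outside [0, 8.5]); the 23×29 cube at (15, 7) contributes its full rectangle (area 667.00 mm²); Taking the union: only the 23×29 cube at (15, 7) is present, so the union is just that shape — area = 667.00 mm²; (whole slice rotated 75° about Z — lengths, areas and connectivity unchanged). So its area = 667.00 mm². Layer 68 (z = 8.16): the r=8.5 cylinder contributes a regular 24-gon of circumradius 8.5 (area = (24/2)·8.500²·sin(360°/24) = 224.40 mm²); the cube at (15, 7) (footprint 23×29) is included at this height (area 667.00 mm²); Merging all regions: the 2 present regions are separate (no shared area or edge), so areas and boundary lengths simply add and each stays a separate island — area = 891.40 mm²; (rotated 75° about Z; rotation is an isometry so areas/perimeters/island counts are preserved). So its area = 891.40 mm². Layer 68 is larger (891.40 vs 667.00 mm²).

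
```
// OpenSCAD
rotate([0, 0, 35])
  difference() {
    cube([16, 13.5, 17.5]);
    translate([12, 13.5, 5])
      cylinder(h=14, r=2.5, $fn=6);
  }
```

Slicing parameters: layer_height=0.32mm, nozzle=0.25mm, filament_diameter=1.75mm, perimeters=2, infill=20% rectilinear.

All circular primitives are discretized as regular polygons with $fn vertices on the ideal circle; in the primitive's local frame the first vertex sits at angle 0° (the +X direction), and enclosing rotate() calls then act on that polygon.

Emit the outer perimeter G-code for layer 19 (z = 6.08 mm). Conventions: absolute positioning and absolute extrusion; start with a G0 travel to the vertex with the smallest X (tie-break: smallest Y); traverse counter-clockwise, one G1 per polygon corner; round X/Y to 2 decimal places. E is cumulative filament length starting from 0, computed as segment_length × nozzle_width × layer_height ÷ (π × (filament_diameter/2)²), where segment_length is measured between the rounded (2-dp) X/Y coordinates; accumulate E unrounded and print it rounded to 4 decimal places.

G0 X-7.74 Y11.06 Z6.08
G1 X0.00 Y0.00 E0.4490
G1 X13.11 Y9.18 E0.9813
G1 X5.36 Y20.24 E1.4305
G1 X4.13 Y19.38 E1.4804
G1 X4.35 Y16.88 E1.5639
G1 X2.30 Y15.45 E1.6470
G1 X0.04 Y16.51 E1.7300
G1 X-7.74 Y11.06 E2.0460

At z = 6.08 mm: the 16×13.5 cube contributes its full rectangle; the r=2.5 cylinder at (12, 13.5) gives a regular 6-gon of circumradius 2.5 (constant along its height); Subtracting the remaining from the first: starting from the 16×13.5 cube, the r=2.5 cylinder at (12, 13.5) partially overlaps it — only the 8.12 mm² overlap (of its 16.24 mm²) is removed, clipping the outline — 1 connected region; (rotated 35° about Z; rotation is an isometry so areas/perimeters/island counts are preserved). The outline is a single polygon with 8 vertices. Extrusion per mm of travel: 0.25 × 0.32 / (π × 0.875²) = 0.033260. Accumulating E over each segment gives final E = 2.0460.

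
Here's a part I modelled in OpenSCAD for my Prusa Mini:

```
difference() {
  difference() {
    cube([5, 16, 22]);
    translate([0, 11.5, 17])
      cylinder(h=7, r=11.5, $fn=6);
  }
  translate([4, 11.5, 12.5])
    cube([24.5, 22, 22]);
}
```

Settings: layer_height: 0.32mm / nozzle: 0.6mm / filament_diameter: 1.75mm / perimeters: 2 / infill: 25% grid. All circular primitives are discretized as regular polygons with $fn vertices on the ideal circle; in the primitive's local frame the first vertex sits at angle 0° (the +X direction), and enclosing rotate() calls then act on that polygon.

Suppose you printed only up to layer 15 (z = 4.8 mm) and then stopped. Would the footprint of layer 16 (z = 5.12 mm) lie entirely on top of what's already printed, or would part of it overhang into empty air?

entirely on top

Compare the two slices. At z = 4.8: the 5×16 cube contributes its full rectangle (area 80.00 mm²); the cylinder at (0, 11.5) does not reach this height (z outside [17, 24]); Subtracting the remaining from the first: none of the subtracted shapes is present at this height, so the 5×16 cube is unchanged — area = 80.00 mm²; the cube at (4, 11.5) is not intersected at this z (z outside [12.5, 34.5]); After the difference (first − rest): none of the subtracted shapes is present at this height, so the result so far is unchanged — area = 80.00 mm². At z = 5.12: the cube is present — its section is the full 5×16 rectangle (area 80.00 mm²); the cylinder at (0, 11.5) does not reach this height (z outside [17, 24]); After the difference (first − rest): none of the subtracted shapes is present at this height, so the 5×16 cube is unchanged — area = 80.00 mm²; the cube at (4, 11.5) is not intersected at this z (z outside [12.5, 34.5]); After the difference (first − rest): none of the subtracted shapes is present at this height, so the result so far is unchanged — area = 80.00 mm². Checking containment: the cross-section at z = 5.12 is a subset of the cross-section at z = 4.8.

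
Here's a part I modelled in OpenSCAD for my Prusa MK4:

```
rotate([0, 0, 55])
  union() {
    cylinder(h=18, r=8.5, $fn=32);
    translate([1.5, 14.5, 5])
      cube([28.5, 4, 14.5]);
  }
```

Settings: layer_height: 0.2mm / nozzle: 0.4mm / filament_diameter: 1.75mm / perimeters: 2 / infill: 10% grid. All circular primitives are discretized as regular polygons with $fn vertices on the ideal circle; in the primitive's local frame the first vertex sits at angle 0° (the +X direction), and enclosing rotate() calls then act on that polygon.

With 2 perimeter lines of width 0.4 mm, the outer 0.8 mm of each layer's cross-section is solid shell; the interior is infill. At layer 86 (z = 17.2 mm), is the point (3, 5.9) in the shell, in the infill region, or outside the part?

At z = 17.2 mm: the cylinder: section is a regular 32-gon, circumradius r=8.5; the cube at (1.5, 14.5) (footprint 28.5×4) is included at this height; Combining (union): the 2 present regions are separate (no shared area or edge), so areas and boundary lengths simply add and each stays a separate island — 2 connected regions; (whole slice rotated 55° about Z — lengths, areas and connectivity unchanged). Overall, the cross-section has 2 separate islands. Undo the 55° rotation: the query point maps to (6.554, 0.927) in the un-rotated model frame. The nearest boundary edge runs (8.34, 1.66)→(8.50, 0.00); distance from the point to it = 1.85 mm. (Shell/infill is judged within the island containing the point — the largest one.) The point is inside the cross-section and 1.85 mm from the nearest boundary — more than the 0.8 mm shell width (2 × 0.4), so it's in the infill interior.

infill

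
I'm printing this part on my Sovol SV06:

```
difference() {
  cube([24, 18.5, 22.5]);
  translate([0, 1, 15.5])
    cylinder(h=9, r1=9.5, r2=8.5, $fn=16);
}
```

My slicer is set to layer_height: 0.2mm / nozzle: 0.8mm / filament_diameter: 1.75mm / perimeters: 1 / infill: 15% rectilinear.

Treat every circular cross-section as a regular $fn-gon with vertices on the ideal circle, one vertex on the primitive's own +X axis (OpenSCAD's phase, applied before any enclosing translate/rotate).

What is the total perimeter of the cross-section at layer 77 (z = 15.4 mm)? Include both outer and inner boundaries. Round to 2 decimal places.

At z = 15.4 mm: the 24×18.5 cube contributes its full rectangle (perimeter 85.00 mm); the cone at (0, 1) is not intersected at this z (z outside [15.5, 24.5]); Taking the first minus the rest: none of the subtracted shapes is present at this height, so the 24×18.5 cube is unchanged — boundary = 85.00 mm. Overall, the cross-section is a single solid region. Total boundary length (outer) = 85.00 mm.

85.00 mm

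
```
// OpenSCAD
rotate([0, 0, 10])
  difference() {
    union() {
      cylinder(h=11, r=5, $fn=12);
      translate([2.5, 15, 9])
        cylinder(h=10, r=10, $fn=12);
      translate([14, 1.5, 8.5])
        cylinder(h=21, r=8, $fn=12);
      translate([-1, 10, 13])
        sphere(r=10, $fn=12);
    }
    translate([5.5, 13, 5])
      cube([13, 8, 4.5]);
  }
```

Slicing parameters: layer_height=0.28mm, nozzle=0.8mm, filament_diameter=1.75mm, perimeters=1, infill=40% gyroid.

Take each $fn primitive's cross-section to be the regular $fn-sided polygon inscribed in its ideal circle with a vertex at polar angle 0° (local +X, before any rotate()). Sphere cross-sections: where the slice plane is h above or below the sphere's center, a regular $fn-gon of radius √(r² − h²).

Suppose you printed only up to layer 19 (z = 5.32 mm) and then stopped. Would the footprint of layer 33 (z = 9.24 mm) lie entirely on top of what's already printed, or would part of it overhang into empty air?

Compare the two slices. At z = 5.32: the r=5 cylinder gives a regular 12-gon of circumradius 5 (constant along its height) (area = (12/2)·5.000²·sin(360°/12) = 75.00 mm²); the cylinder at (2.5, 15) is not intersected at this z (z outside [9, 19]); the cylinder at (14, 1.5) is not intersected at this z (z outside [8.5, 29.5]); the r=10 sphere at (-1, 10) contributes a regular 12-gon of circumradius √(10²−7.68²) = 6.404 (area = (12/2)·6.404²·sin(360°/12) = 123.05 mm²); Combining (union): the regions partially overlap — summed areas 198.05 mm² minus the doubly-counted overlap 3.49 mm² gives 194.57 mm² — area = 194.57 mm²; the cube at (5.5, 13) (footprint 13×8) is included at this height (area 104.00 mm²); Subtracting the remaining from the first: starting from that combined region (194.57 mm²), the 13×8 cube at (5.5, 13) misses the remaining region (no effect) — area = 194.57 mm²; (rotated 10° about Z; rotation is an isometry so areas/perimeters/island counts are preserved). At z = 9.24: the r=5 cylinder contributes a regular 12-gon of circumradius 5 (area = (12/2)·5.000²·sin(360°/12) = 75.00 mm²); the r=10 cylinder at (2.5, 15) contributes a regular 12-gon of circumradius 10 (area = (12/2)·10.000²·sin(360°/12) = 300.00 mm²); the r=8 cylinder at (14, 1.5) gives a regular 12-gon of circumradius 8 (constant along its height) (area = (12/2)·8.000²·sin(360°/12) = 192.00 mm²); the r=10 sphere at (-1, 10) slices to a regular 12-gon of circumradius 9.266 (√(r²−h²) with h=3.76 from center) (area = (12/2)·9.266²·sin(360°/12) = 257.59 mm²); Taking the union: the regions partially overlap — summed areas 824.59 mm² minus the doubly-counted overlap 189.20 mm² gives 635.38 mm² — area = 635.38 mm²; the cube at (5.5, 13) is present — its section is the full 13×8 rectangle (area 104.00 mm²); Subtracting the remaining from the first: starting from that combined region (635.38 mm²), the 13×8 cube at (5.5, 13) partially overlaps it — only the 50.27 mm² overlap (of its 104.00 mm²) is removed, clipping the outline — area = 585.11 mm²; (rotated 10° about Z; rotation is an isometry so areas/perimeters/island counts are preserved). Checking containment: at z = 9.24 the cross-section extends beyond the z = 5.32 cross-section by about 390.54 mm².

part overhangs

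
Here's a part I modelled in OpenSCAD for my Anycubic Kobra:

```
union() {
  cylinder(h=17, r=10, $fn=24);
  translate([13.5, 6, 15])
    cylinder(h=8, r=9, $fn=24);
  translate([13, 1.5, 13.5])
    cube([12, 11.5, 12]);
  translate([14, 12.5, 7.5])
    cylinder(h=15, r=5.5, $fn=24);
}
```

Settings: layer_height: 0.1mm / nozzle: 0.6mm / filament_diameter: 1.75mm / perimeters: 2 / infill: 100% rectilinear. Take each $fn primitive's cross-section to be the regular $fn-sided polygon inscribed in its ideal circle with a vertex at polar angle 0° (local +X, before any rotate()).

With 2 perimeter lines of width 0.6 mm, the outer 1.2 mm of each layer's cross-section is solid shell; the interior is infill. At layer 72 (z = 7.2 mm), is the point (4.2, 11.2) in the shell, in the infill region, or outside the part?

outside

At z = 7.2 mm: the r=10 cylinder gives a regular 24-gon of circumradius 10 (constant along its height); the cylinder at (13.5, 6) is not intersected at this z (z outside [15, 23]); the cube at (13, 1.5) is absent (z outside [13.5, 25.5]); the cylinder at (14, 12.5) does not reach this height (z outside [7.5, 22.5]); Taking the union: only the r=10 cylinder is present, so the union is just that shape — 1 connected region. Overall, the cross-section is a single solid region. The nearest boundary edge runs (5.00, 8.66)→(2.59, 9.66); distance from the point to it = 2.04 mm. The point is not inside any of the regions above, so it lies outside the cross-section (2.04 mm from the nearest boundary).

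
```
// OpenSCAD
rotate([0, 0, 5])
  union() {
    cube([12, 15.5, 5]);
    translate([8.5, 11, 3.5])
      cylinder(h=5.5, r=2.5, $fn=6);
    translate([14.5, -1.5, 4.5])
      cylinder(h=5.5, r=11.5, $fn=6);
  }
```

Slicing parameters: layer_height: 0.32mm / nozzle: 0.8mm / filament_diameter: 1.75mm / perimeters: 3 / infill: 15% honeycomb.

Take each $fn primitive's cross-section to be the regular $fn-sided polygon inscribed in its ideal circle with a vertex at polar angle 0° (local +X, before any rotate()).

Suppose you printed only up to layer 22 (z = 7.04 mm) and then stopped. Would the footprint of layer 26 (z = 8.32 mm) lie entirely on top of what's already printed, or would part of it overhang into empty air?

entirely on top

Compare the two slices. At z = 7.04: the cube is absent (z outside [0, 5]); the r=2.5 cylinder at (8.5, 11) gives a regular 6-gon of circumradius 2.5 (constant along its height) (area = (6/2)·2.500²·sin(360°/6) = 16.24 mm²); the cylinder at (14.5, -1.5): section is a regular 6-gon, circumradius r=11.5 (area = (6/2)·11.500²·sin(360°/6) = 343.60 mm²); Taking the union: the 2 present regions are separate (no shared area or edge), so areas and boundary lengths simply add and each stays a separate island — area = 359.83 mm²; (whole slice rotated 5° about Z — lengths, areas and connectivity unchanged). At z = 8.32: the cube is not intersected at this z (z outside [0, 5]); the r=2.5 cylinder at (8.5, 11) gives a regular 6-gon of circumradius 2.5 (constant along its height) (area = (6/2)·2.500²·sin(360°/6) = 16.24 mm²); the cylinder at (14.5, -1.5): section is a regular 6-gon, circumradius r=11.5 (area = (6/2)·11.500²·sin(360°/6) = 343.60 mm²); Merging all regions: the 2 present regions are separate (no shared area or edge), so areas and boundary lengths simply add and each stays a separate island — area = 359.83 mm²; (whole slice rotated 5° about Z — lengths, areas and connectivity unchanged). Checking containment: the cross-section at z = 8.32 is a subset of the cross-section at z = 7.04.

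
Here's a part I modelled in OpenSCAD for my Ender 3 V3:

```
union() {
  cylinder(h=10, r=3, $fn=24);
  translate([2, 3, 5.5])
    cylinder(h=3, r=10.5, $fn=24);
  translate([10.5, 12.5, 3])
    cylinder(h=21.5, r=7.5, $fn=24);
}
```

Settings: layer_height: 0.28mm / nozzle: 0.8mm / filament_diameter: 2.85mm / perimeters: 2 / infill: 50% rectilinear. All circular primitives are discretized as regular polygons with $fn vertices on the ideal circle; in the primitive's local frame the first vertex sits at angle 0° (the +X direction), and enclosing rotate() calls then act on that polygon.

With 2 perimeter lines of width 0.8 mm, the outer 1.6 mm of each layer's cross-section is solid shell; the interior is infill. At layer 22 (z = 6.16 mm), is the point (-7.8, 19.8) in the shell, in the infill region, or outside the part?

outside

At z = 6.16 mm: the cylinder: section is a regular 24-gon, circumradius r=3; the r=10.5 cylinder at (2, 3) gives a regular 24-gon of circumradius 10.5 (constant along its height); the cylinder at (10.5, 12.5): section is a regular 24-gon, circumradius r=7.5; Merging all regions: the regions partially overlap (shared area 71.57 mm²), so overlapping operands fuse into one piece — 1 connected region. Overall, the cross-section is a single solid region. The nearest boundary edge runs (-5.42, 10.42)→(-3.25, 12.09); distance from the point to it = 8.95 mm. The point is not inside any of the regions above, so it lies outside the cross-section (8.95 mm from the nearest boundary).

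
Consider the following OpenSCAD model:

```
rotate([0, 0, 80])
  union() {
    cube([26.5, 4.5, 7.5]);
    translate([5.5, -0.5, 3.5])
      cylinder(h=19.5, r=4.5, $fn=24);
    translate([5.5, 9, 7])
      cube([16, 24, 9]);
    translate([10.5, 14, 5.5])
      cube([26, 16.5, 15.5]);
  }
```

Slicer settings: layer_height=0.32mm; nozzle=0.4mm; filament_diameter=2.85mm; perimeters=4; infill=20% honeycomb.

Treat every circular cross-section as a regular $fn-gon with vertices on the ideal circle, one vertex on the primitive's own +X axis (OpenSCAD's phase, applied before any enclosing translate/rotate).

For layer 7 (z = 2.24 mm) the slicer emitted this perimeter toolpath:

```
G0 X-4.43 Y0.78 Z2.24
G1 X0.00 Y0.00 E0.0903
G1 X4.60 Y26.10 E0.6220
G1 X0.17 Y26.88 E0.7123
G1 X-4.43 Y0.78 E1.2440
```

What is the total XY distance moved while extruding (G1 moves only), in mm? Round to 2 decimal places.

Sum the Euclidean lengths of each G1 segment: total = 62.00 mm.

62.00 mm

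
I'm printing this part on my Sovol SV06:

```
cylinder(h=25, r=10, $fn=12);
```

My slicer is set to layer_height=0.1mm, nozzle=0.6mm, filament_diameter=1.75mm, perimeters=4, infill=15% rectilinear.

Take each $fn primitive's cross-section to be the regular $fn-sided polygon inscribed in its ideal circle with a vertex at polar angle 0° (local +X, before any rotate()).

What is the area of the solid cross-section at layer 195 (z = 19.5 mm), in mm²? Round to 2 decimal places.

At z = 19.5 mm: the r=10 cylinder gives a regular 12-gon of circumradius 10 (constant along its height) (area = (12/2)·10.000²·sin(360°/12) = 300.00 mm²). Overall, the cross-section is a single solid region. Net area = 300.00 mm².

300.00 mm²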